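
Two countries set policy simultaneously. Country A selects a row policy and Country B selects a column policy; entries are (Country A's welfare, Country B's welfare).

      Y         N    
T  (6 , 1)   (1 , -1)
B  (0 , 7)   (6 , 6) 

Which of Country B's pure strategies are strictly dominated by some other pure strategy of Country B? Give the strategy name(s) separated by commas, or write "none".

N

Y is not dominated — it holds its own against N at T (1>-1).
N is strictly dominated by Y (T: 1>-1, B: 7>6).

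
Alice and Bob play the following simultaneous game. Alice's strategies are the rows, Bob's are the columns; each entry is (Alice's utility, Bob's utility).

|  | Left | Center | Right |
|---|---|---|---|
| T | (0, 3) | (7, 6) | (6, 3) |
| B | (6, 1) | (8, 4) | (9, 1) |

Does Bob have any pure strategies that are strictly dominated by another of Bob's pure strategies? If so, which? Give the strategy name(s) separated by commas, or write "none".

Left: dominated, since Center does at least as well everywhere (T: 6>3, B: 4>1).
Center: no other strategy beats it everywhere (Left at T (6>3); Right at T (6>3)).
Right is strictly dominated by Center (T: 6>3, B: 4>1).

Left, Right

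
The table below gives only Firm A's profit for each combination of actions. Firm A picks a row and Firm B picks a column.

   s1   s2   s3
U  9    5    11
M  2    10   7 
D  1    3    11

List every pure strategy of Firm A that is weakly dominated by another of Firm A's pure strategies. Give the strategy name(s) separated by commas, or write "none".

D

U is not dominated — it holds its own against M at s1 (9>2); D at s1 (9>1).
M: no other strategy beats it everywhere (U at s2 (10>5); D at s1 (2>1)).
U weakly dominates D — s1: 9>1, s2: 5>3, s3: 11=11.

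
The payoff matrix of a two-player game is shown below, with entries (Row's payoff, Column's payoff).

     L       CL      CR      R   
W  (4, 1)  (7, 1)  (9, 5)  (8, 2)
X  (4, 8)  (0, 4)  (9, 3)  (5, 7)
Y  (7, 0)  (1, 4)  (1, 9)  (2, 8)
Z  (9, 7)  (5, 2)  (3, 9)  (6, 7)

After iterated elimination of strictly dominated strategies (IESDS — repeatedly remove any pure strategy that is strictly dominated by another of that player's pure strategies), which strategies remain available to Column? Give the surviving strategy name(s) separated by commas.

Row's strategy Y is strictly dominated by Z (L: 9>7, CL: 5>1, CR: 3>1, R: 6>2) and is removed.
Column's strategy CL is strictly dominated by R (W: 2>1, X: 7>4, Z: 7>2) and is removed.
Among the remaining strategies, none is strictly dominated by another pure strategy of the same player, so the elimination stops.
Surviving strategies — Row: {W, X, Z}; Column: {L, CR, R}.

L, CR, R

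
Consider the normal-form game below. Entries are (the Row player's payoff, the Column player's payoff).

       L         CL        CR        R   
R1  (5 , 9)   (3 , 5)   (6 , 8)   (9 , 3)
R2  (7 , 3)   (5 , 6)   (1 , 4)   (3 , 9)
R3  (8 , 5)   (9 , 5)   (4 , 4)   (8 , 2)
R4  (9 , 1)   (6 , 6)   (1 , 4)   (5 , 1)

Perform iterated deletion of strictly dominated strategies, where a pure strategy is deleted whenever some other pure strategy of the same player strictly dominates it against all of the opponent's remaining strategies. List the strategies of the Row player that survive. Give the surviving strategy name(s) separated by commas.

For the Row player, R3 strictly dominates R2 on the remaining columns (L: 8>7, CL: 9>5, CR: 4>1, R: 8>3); eliminate R2.
For the Column player, CL strictly dominates R on the remaining rows (R1: 5>3, R3: 5>2, R4: 6>1); eliminate R.
Among the remaining strategies, none is strictly dominated by another pure strategy of the same player, so the elimination stops.
Surviving strategies — the Row player: {R1, R3, R4}; the Column player: {L, CL, CR}.

R1, R3, R4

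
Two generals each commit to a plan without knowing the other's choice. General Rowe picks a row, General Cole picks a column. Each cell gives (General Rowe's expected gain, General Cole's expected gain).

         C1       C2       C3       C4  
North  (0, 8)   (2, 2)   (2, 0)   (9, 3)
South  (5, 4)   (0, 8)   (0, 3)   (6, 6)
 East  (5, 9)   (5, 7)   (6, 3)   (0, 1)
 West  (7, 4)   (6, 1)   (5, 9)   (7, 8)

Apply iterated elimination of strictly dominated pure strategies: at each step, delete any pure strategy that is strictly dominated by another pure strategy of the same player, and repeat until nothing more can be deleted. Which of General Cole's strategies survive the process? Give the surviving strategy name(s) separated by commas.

C1, C3, C4

For General Rowe, West strictly dominates South on the remaining columns (C1: 7>5, C2: 6>0, C3: 5>0, C4: 7>6); eliminate South.
Column C2 is eliminated: C1 beats it against every remaining row (North: 8>2, East: 9>7, West: 4>1).
Among the remaining strategies, none is strictly dominated by another pure strategy of the same player, so the elimination stops.
Surviving strategies — General Rowe: {North, East, West}; General Cole: {C1, C3, C4}.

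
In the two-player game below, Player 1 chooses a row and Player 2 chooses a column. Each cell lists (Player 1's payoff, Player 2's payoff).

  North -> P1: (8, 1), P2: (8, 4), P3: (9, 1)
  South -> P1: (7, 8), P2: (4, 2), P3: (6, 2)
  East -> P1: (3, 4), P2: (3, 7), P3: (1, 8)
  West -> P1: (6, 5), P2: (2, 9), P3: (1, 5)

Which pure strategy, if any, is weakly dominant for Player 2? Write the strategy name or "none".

P1 fails to dominate P2 at North (1<4).
P2 fails to dominate P1 at South (2<8).
P3 fails to dominate P1 at South (2<8).
No single strategy dominates all the others.

none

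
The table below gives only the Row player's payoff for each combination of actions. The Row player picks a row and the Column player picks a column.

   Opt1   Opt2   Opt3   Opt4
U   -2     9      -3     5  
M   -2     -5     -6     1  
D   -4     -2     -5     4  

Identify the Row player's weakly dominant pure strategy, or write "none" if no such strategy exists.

U

U vs M: Opt1: -2=-2, Opt2: 9>-5, Opt3: -3>-6, Opt4: 5>1.
U vs D: Opt1: -2>-4, Opt2: 9>-2, Opt3: -3>-5, Opt4: 5>4.
U is at least as good as every other strategy against every opponent action, so it is weakly dominant.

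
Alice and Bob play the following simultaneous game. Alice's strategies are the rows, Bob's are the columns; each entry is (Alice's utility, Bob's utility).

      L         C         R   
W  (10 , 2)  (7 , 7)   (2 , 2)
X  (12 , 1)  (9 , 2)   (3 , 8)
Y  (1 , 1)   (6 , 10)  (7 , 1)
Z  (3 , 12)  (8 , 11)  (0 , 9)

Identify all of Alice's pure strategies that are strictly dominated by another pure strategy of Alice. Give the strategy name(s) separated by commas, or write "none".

W is strictly dominated by X (L: 12>10, C: 9>7, R: 3>2).
X: no other strategy beats it everywhere (W at L (12>10); Y at L (12>1); Z at L (12>3)).
Y is not dominated — it holds its own against W at R (7>2); X at R (7>3); Z at R (7>0).
X strictly dominates Z — L: 12>3, C: 9>8, R: 3>0.

W, Z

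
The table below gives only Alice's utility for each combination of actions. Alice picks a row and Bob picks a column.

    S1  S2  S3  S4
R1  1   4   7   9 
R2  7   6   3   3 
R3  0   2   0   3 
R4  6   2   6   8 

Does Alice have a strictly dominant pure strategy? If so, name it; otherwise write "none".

R1 fails to dominate R2 at S1 (1<7).
R2 fails to dominate R1 at S3 (3<7).
R3 fails to dominate R1 at S1 (0<1).
R4 fails to dominate R1 at S2 (2<4).
No single strategy dominates all the others.

none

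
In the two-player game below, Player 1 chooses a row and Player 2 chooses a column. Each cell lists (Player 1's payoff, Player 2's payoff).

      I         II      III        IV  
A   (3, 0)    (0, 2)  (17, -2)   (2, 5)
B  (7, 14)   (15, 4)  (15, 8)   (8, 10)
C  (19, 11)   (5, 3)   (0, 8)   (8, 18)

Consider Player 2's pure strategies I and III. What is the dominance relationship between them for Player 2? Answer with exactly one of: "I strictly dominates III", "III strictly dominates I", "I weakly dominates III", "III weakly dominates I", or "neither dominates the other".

I strictly dominates III

Compare I to III across each opponent action: A: 0>-2, B: 14>8, C: 11>8.
Every comparison favours I, so I strictly dominates III.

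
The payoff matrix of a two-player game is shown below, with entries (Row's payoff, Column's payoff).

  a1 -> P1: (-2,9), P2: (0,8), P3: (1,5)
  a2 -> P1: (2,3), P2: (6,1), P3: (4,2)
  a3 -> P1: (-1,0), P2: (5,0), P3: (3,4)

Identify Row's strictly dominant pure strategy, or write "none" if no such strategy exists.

a2

a2 vs a1: P1: 2>-2, P2: 6>0, P3: 4>1.
a2 vs a3: P1: 2>-1, P2: 6>5, P3: 4>3.
a2 strictly beats every other strategy against every opponent action, so it is strictly dominant.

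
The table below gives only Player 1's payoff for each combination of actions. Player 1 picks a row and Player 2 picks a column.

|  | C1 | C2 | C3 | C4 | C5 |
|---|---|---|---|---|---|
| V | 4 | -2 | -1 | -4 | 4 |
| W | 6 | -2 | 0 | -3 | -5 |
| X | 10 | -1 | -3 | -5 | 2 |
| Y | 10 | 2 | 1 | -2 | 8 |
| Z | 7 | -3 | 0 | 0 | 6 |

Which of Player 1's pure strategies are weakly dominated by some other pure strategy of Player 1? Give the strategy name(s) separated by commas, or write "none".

V is weakly dominated by Y (C1: 10>4, C2: 2>-2, C3: 1>-1, C4: -2>-4, C5: 8>4).
W: dominated, since Y does at least as well everywhere (C1: 10>6, C2: 2>-2, C3: 1>0, C4: -2>-3, C5: 8>-5).
Y weakly dominates X — C1: 10=10, C2: 2>-1, C3: 1>-3, C4: -2>-5, C5: 8>2.
Y: no other strategy beats it everywhere (V at C1 (10>4); W at C1 (10>6); X at C2 (2>-1); Z at C1 (10>7)).
Z: no other strategy beats it everywhere (V at C1 (7>4); W at C1 (7>6); X at C3 (0>-3); Y at C4 (0>-2)).

V, W, X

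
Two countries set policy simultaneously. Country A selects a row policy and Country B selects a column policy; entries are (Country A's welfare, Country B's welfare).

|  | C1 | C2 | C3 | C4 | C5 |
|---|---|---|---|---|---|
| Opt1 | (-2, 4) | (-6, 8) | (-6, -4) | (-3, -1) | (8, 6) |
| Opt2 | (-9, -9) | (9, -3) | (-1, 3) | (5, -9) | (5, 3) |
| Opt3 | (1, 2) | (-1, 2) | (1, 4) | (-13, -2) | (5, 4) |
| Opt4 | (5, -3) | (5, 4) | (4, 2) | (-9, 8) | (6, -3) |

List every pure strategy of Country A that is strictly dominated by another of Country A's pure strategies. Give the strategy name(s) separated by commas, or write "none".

Nothing dominates Opt1: Opt2 at C1 (-2>-9); Opt3 at C4 (-3>-13); Opt4 at C4 (-3>-9).
Opt2 is not dominated — it holds its own against Opt1 at C2 (9>-6); Opt3 at C2 (9>-1); Opt4 at C2 (9>5).
Opt3: dominated, since Opt4 does at least as well everywhere (C1: 5>1, C2: 5>-1, C3: 4>1, C4: -9>-13, C5: 6>5).
Opt4: no other strategy beats it everywhere (Opt1 at C1 (5>-2); Opt2 at C1 (5>-9); Opt3 at C1 (5>1)).

Opt3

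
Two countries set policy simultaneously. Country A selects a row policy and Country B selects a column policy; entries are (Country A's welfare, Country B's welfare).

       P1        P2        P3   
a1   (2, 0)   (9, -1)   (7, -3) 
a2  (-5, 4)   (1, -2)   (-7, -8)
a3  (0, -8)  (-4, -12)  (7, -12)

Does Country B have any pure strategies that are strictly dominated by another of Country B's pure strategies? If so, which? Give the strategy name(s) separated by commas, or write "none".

P2, P3

Nothing dominates P1: P2 at a1 (0>-1); P3 at a1 (0>-3).
P2 is strictly dominated by P1 (a1: 0>-1, a2: 4>-2, a3: -8>-12).
P1 strictly dominates P3 — a1: 0>-3, a2: 4>-8, a3: -8>-12.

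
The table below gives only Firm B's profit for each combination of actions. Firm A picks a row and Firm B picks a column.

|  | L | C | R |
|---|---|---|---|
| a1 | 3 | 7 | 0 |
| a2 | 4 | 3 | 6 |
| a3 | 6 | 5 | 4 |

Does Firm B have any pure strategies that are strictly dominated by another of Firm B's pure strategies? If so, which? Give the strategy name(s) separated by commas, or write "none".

L is not dominated — it holds its own against C at a2 (4>3); R at a1 (3>0).
Nothing dominates C: L at a1 (7>3); R at a1 (7>0).
Nothing dominates R: L at a2 (6>4); C at a2 (6>3).

none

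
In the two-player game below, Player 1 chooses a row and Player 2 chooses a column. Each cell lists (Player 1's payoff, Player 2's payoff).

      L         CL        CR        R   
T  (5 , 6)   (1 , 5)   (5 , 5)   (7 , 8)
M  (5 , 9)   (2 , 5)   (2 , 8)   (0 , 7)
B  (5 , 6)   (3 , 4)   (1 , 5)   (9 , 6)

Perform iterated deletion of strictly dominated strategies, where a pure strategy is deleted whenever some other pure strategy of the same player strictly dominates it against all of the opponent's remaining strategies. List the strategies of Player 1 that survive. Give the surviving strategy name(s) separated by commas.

Column CL is eliminated: L beats it against every remaining row (T: 6>5, M: 9>5, B: 6>4).
Player 2's strategy CR is strictly dominated by L (T: 6>5, M: 9>8, B: 6>5) and is removed.
Among the remaining strategies, none is strictly dominated by another pure strategy of the same player, so the elimination stops.
Surviving strategies — Player 1: {T, M, B}; Player 2: {L, R}.

T, M, B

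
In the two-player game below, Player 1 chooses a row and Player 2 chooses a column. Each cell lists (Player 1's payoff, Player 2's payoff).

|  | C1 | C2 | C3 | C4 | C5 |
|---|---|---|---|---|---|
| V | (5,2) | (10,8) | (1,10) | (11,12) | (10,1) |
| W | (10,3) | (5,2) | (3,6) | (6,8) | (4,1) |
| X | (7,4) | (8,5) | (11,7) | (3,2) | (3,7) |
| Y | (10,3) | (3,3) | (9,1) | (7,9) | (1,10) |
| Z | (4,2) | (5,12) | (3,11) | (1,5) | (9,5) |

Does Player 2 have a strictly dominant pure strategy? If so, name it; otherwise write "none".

C1 fails to dominate C2 at V (2<8).
C2 fails to dominate C1 at W (2<3).
C3 fails to dominate C1 at Y (1<3).
C4 fails to dominate C1 at X (2<4).
C5 fails to dominate C1 at V (1<2).
No single strategy dominates all the others.

none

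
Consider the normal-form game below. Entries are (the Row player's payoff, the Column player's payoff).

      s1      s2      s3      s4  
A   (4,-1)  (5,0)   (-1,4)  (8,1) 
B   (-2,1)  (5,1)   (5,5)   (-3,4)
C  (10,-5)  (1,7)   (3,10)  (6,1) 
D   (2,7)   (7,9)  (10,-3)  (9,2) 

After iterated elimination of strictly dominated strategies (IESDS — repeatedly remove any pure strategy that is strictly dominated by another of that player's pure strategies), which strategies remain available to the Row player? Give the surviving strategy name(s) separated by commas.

D

Row B is eliminated: D beats it against every remaining column (s1: 2>-2, s2: 7>5, s3: 10>5, s4: 9>-3).
For the Column player, s2 strictly dominates s1 on the remaining rows (A: 0>-1, C: 7>-5, D: 9>7); eliminate s1.
For the Row player, D strictly dominates A on the remaining columns (s2: 7>5, s3: 10>-1, s4: 9>8); eliminate A.
The Row player's strategy C is strictly dominated by D (s2: 7>1, s3: 10>3, s4: 9>6) and is removed.
Column s3 is eliminated: s2 beats it against every remaining row (D: 9>-3).
Column s4 is eliminated: s2 beats it against every remaining row (D: 9>2).
Among the remaining strategies, none is strictly dominated by another pure strategy of the same player, so the elimination stops.
Surviving strategies — the Row player: {D}; the Column player: {s2}.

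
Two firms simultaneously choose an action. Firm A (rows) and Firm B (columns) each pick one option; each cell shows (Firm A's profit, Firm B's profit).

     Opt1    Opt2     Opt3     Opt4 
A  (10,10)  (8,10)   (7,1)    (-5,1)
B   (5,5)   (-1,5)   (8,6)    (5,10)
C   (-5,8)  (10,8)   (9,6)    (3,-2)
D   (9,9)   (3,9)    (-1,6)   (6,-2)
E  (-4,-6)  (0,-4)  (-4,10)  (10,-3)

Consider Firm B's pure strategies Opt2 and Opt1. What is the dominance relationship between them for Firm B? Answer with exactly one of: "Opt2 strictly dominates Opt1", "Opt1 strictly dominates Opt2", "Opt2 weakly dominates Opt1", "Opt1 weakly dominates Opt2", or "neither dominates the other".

Compare Opt2 to Opt1 across each choice by Firm A: A: 10=10, B: 5=5, C: 8=8, D: 9=9, E: -4>-6.
Opt2 is at least as good everywhere and strictly better somewhere (tied only at A, B, C, D), so Opt2 weakly but not strictly dominates Opt1.

Opt2 weakly dominates Opt1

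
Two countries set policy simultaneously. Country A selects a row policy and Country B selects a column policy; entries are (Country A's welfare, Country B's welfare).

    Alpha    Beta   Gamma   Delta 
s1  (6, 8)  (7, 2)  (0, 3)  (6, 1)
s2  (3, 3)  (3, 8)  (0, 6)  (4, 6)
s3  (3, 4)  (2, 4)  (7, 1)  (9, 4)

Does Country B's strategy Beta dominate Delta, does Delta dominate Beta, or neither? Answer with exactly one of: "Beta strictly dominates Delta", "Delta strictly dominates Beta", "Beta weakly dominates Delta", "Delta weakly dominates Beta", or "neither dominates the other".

Beta weakly dominates Delta

Compare Beta to Delta across each opponent action: s1: 2>1, s2: 8>6, s3: 4=4.
Beta is at least as good everywhere and strictly better somewhere (tied only at s3), so Beta weakly but not strictly dominates Delta.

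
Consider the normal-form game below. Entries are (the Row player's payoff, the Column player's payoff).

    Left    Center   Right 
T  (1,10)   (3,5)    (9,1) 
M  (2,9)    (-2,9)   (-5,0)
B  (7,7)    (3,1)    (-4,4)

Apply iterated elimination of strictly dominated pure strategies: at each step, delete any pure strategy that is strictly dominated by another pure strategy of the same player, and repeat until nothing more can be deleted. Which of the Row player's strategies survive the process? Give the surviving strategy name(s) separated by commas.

B

The Row player's strategy M is strictly dominated by B (Left: 7>2, Center: 3>-2, Right: -4>-5) and is removed.
Column Center is eliminated: Left beats it against every remaining row (T: 10>5, B: 7>1).
For the Column player, Left strictly dominates Right on the remaining rows (T: 10>1, B: 7>4); eliminate Right.
For the Row player, B strictly dominates T on the remaining columns (Left: 7>1); eliminate T.
Among the remaining strategies, none is strictly dominated by another pure strategy of the same player, so the elimination stops.
Surviving strategies — the Row player: {B}; the Column player: {Left}.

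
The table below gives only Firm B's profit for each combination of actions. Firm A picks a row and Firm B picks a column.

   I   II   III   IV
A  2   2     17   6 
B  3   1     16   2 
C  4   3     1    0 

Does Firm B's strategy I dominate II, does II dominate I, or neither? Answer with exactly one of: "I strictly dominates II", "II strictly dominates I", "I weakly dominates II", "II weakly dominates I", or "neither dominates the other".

I's payoffs vs II's, by Firm A's action — A: 2=2, B: 3>1, C: 4>3.
I is at least as good everywhere and strictly better somewhere (tied only at A), so I weakly but not strictly dominates II.

I weakly dominates II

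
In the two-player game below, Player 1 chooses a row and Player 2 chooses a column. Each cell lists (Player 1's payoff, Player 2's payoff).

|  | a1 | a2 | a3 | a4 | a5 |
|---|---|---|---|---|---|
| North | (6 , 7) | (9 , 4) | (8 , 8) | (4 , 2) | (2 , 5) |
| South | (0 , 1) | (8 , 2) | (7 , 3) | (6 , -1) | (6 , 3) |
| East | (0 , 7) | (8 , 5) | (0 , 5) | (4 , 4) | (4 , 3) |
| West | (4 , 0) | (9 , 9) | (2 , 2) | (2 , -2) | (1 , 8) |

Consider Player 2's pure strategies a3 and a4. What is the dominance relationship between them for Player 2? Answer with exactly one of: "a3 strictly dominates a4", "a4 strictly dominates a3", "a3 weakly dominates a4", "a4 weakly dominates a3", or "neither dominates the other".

a3 strictly dominates a4

a3's payoffs vs a4's, by Player 1's action — North: 8>2, South: 3>-1, East: 5>4, West: 2>-2.
a3 gives a strictly higher payoff against each opponent action, so a3 strictly dominates a4.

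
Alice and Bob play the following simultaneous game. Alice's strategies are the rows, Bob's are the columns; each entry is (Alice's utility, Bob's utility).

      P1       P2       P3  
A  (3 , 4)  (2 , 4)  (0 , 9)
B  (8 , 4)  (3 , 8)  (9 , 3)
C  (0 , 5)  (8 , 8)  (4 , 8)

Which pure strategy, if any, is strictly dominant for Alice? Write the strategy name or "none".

A fails to dominate B at P1 (3<8).
B fails to dominate C at P2 (3<8).
C fails to dominate A at P1 (0<3).
No single strategy dominates all the others.

none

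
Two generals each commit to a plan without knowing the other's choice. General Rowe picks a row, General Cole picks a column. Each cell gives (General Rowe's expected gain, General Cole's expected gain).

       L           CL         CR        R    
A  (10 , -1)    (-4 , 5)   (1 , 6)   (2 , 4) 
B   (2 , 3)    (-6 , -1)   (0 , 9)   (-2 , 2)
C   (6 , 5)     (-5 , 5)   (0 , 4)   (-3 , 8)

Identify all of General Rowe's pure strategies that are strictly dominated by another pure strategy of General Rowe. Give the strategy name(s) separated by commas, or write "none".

Nothing dominates A: B at L (10>2); C at L (10>6).
B is strictly dominated by A (L: 10>2, CL: -4>-6, CR: 1>0, R: 2>-2).
A strictly dominates C — L: 10>6, CL: -4>-5, CR: 1>0, R: 2>-3.

B, C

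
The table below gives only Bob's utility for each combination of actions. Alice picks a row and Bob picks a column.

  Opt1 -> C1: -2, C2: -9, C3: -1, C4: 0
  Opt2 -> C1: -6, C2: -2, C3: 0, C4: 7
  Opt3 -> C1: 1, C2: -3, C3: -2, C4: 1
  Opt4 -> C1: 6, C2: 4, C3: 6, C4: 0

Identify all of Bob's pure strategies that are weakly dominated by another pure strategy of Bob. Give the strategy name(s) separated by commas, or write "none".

C2

Nothing dominates C1: C2 at Opt1 (-2>-9); C3 at Opt3 (1>-2); C4 at Opt4 (6>0).
C2 is weakly dominated by C3 (Opt1: -1>-9, Opt2: 0>-2, Opt3: -2>-3, Opt4: 6>4).
C3: no other strategy beats it everywhere (C1 at Opt1 (-1>-2); C2 at Opt1 (-1>-9); C4 at Opt4 (6>0)).
Nothing dominates C4: C1 at Opt1 (0>-2); C2 at Opt1 (0>-9); C3 at Opt1 (0>-1).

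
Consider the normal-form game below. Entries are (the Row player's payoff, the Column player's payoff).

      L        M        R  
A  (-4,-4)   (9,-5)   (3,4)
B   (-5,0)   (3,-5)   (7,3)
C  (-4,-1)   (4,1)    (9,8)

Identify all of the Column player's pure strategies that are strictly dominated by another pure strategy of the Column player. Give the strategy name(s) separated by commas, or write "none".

R strictly dominates L — A: 4>-4, B: 3>0, C: 8>-1.
M: dominated, since R does at least as well everywhere (A: 4>-5, B: 3>-5, C: 8>1).
Nothing dominates R: L at A (4>-4); M at A (4>-5).

L, M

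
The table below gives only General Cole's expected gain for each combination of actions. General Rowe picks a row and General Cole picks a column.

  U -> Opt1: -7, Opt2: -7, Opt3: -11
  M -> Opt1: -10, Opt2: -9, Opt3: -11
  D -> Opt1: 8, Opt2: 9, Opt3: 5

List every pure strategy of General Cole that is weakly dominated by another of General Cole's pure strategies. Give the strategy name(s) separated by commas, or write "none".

Opt1, Opt3

Opt1: dominated, since Opt2 does at least as well everywhere (U: -7=-7, M: -9>-10, D: 9>8).
Opt2 is not dominated — it holds its own against Opt1 at M (-9>-10); Opt3 at U (-7>-11).
Opt3 is weakly dominated by Opt1 (U: -7>-11, M: -10>-11, D: 8>5).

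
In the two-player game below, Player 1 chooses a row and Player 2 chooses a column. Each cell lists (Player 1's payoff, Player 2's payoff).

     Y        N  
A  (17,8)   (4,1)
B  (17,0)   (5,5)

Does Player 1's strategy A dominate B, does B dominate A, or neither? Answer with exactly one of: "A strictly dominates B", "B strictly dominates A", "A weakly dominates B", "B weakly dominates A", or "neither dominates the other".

B weakly dominates A

Compare A to B across each choice by Player 2: Y: 17=17, N: 4<5.
B is at least as good everywhere and strictly better somewhere (tied at Y), so B weakly dominates A.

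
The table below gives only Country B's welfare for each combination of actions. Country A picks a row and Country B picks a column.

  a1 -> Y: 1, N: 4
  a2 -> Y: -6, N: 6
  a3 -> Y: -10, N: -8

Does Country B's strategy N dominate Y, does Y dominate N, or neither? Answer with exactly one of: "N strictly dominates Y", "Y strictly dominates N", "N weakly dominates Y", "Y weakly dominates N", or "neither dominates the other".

N strictly dominates Y

N's payoffs vs Y's, by Country A's action — a1: 4>1, a2: 6>-6, a3: -8>-10.
Every comparison favours N, so N strictly dominates Y.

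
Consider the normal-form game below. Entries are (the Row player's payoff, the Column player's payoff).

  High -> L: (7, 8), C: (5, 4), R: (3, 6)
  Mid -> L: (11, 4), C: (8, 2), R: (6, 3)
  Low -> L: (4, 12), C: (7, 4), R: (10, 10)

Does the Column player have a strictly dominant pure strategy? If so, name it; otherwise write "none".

L vs C: High: 8>4, Mid: 4>2, Low: 12>4.
L vs R: High: 8>6, Mid: 4>3, Low: 12>10.
L strictly beats every other strategy against every opponent action, so it is strictly dominant.

L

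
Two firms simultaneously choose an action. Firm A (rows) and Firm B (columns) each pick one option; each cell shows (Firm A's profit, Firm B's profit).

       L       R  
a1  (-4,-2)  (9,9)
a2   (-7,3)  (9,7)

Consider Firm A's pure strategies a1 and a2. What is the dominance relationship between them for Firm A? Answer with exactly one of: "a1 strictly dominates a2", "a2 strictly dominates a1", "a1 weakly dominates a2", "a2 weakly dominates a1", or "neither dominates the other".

Compare a1 to a2 across each opponent action: L: -4>-7, R: 9=9.
a1 is at least as good everywhere and strictly better somewhere (tied only at R), so a1 weakly but not strictly dominates a2.

a1 weakly dominates a2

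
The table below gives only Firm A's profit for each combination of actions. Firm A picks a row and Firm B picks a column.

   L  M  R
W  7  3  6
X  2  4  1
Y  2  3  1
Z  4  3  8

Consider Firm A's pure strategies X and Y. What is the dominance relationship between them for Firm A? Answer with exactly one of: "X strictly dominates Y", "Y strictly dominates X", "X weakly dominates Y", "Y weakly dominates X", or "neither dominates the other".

Compare X to Y across each choice by Firm B: L: 2=2, M: 4>3, R: 1=1.
X is at least as good everywhere and strictly better somewhere (tied only at L, R), so X weakly but not strictly dominates Y.

X weakly dominates Y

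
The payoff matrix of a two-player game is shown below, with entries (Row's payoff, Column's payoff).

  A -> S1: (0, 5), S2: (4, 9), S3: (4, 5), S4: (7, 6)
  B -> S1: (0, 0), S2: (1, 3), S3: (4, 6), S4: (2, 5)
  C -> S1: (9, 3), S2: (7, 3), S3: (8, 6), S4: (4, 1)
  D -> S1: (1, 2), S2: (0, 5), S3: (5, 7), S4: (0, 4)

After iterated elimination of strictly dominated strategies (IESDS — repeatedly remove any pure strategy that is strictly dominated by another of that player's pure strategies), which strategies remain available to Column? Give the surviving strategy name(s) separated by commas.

Row B is eliminated: C beats it against every remaining column (S1: 9>0, S2: 7>1, S3: 8>4, S4: 4>2).
For Row, C strictly dominates D on the remaining columns (S1: 9>1, S2: 7>0, S3: 8>5, S4: 4>0); eliminate D.
For Column, S2 strictly dominates S4 on the remaining rows (A: 9>6, C: 3>1); eliminate S4.
Row A is eliminated: C beats it against every remaining column (S1: 9>0, S2: 7>4, S3: 8>4).
For Column, S3 strictly dominates S1 on the remaining rows (C: 6>3); eliminate S1.
Column's strategy S2 is strictly dominated by S3 (C: 6>3) and is removed.
Among the remaining strategies, none is strictly dominated by another pure strategy of the same player, so the elimination stops.
Surviving strategies — Row: {C}; Column: {S3}.

S3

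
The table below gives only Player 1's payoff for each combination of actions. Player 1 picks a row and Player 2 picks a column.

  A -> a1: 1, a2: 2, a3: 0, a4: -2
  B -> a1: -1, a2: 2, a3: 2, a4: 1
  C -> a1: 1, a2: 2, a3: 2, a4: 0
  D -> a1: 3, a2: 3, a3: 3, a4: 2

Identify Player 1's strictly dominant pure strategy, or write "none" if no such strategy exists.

D vs A: a1: 3>1, a2: 3>2, a3: 3>0, a4: 2>-2.
D vs B: a1: 3>-1, a2: 3>2, a3: 3>2, a4: 2>1.
D vs C: a1: 3>1, a2: 3>2, a3: 3>2, a4: 2>0.
D strictly beats every other strategy against every opponent action, so it is strictly dominant.

D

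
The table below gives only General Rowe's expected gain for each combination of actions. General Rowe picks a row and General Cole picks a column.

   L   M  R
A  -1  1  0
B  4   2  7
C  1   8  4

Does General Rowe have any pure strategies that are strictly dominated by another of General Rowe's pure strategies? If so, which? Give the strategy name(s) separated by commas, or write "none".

A is strictly dominated by B (L: 4>-1, M: 2>1, R: 7>0).
B: no other strategy beats it everywhere (A at L (4>-1); C at L (4>1)).
Nothing dominates C: A at L (1>-1); B at M (8>2).

A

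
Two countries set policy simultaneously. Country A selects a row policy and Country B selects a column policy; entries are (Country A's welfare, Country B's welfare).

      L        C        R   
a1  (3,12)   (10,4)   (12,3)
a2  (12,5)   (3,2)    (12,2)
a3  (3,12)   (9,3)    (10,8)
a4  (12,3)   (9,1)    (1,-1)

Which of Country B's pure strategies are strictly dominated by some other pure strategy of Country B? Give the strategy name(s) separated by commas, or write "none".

L: no other strategy beats it everywhere (C at a1 (12>4); R at a1 (12>3)).
L strictly dominates C — a1: 12>4, a2: 5>2, a3: 12>3, a4: 3>1.
L strictly dominates R — a1: 12>3, a2: 5>2, a3: 12>8, a4: 3>-1.

C, R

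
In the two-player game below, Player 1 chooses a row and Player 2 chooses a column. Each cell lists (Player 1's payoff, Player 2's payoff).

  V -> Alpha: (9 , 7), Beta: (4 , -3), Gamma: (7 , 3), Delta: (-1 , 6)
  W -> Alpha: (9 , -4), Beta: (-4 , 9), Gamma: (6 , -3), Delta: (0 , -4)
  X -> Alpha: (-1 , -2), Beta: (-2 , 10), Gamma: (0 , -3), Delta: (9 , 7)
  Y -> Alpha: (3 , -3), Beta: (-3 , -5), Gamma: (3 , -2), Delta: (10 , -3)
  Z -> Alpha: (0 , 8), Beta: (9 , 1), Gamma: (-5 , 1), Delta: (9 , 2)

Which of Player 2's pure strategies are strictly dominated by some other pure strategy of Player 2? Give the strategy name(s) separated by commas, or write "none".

none

Alpha: no other strategy beats it everywhere (Beta at V (7>-3); Gamma at V (7>3); Delta at V (7>6)).
Beta: no other strategy beats it everywhere (Alpha at W (9>-4); Gamma at W (9>-3); Delta at W (9>-4)).
Nothing dominates Gamma: Alpha at W (-3>-4); Beta at V (3>-3); Delta at W (-3>-4).
Delta is not dominated — it holds its own against Alpha at W (-4=-4); Beta at V (6>-3); Gamma at V (6>3).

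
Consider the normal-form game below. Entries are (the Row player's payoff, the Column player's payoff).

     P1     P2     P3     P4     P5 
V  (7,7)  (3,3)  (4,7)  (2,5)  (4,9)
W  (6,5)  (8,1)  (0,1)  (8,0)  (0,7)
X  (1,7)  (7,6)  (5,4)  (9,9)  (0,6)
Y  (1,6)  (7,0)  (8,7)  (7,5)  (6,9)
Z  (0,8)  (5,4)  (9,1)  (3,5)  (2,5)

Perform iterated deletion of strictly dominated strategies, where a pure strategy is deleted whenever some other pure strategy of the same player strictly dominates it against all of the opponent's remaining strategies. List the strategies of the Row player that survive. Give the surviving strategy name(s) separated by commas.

V, W, X, Y

The Column player's strategy P2 is strictly dominated by P1 (V: 7>3, W: 5>1, X: 7>6, Y: 6>0, Z: 8>4) and is removed.
For the Column player, P5 strictly dominates P3 on the remaining rows (V: 9>7, W: 7>1, X: 6>4, Y: 9>7, Z: 5>1); eliminate P3.
The Row player's strategy Z is strictly dominated by Y (P1: 1>0, P4: 7>3, P5: 6>2) and is removed.
Among the remaining strategies, none is strictly dominated by another pure strategy of the same player, so the elimination stops.
Surviving strategies — the Row player: {V, W, X, Y}; the Column player: {P1, P4, P5}.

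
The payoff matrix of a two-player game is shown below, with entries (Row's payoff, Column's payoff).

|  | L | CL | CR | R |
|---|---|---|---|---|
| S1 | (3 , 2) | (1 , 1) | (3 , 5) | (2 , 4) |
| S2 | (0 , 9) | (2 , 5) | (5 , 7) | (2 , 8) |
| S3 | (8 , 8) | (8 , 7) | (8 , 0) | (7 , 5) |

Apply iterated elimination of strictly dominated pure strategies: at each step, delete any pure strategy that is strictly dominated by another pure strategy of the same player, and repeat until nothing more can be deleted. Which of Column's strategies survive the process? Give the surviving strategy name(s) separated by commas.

L

Row S1 is eliminated: S3 beats it against every remaining column (L: 8>3, CL: 8>1, CR: 8>3, R: 7>2).
Row S2 is eliminated: S3 beats it against every remaining column (L: 8>0, CL: 8>2, CR: 8>5, R: 7>2).
Column CL is eliminated: L beats it against every remaining row (S3: 8>7).
Column CR is eliminated: L beats it against every remaining row (S3: 8>0).
Column R is eliminated: L beats it against every remaining row (S3: 8>5).
Among the remaining strategies, none is strictly dominated by another pure strategy of the same player, so the elimination stops.
Surviving strategies — Row: {S3}; Column: {L}.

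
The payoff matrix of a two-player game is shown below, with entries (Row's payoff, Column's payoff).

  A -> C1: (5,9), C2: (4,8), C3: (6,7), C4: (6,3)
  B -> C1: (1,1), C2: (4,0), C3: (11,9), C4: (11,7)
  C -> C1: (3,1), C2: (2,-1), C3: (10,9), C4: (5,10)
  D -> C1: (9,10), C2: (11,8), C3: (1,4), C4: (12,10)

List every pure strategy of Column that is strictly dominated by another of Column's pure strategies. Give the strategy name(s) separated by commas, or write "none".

Nothing dominates C1: C2 at A (9>8); C3 at A (9>7); C4 at A (9>3).
C2 is strictly dominated by C1 (A: 9>8, B: 1>0, C: 1>-1, D: 10>8).
Nothing dominates C3: C1 at B (9>1); C2 at B (9>0); C4 at A (7>3).
C4: no other strategy beats it everywhere (C1 at B (7>1); C2 at B (7>0); C3 at C (10>9)).

C2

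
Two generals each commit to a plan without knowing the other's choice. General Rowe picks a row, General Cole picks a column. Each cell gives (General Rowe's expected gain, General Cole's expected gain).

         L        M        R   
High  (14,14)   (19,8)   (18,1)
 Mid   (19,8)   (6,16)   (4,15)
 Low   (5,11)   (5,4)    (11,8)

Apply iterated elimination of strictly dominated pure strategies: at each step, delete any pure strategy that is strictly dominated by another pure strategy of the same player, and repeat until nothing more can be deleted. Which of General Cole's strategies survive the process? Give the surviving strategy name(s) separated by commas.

L, M

For General Rowe, High strictly dominates Low on the remaining columns (L: 14>5, M: 19>5, R: 18>11); eliminate Low.
Column R is eliminated: M beats it against every remaining row (High: 8>1, Mid: 16>15).
Among the remaining strategies, none is strictly dominated by another pure strategy of the same player, so the elimination stops.
Surviving strategies — General Rowe: {High, Mid}; General Cole: {L, M}.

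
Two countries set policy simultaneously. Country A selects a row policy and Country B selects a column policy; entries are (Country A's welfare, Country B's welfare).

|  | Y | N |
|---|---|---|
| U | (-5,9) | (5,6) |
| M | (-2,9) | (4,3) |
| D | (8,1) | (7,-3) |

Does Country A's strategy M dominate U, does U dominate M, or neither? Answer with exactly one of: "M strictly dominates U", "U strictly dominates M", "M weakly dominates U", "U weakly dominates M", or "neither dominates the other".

neither dominates the other

M's payoffs vs U's, by Country B's action — Y: -2>-5, N: 4<5.
M does better at Y but worse at N; neither strategy dominates the other.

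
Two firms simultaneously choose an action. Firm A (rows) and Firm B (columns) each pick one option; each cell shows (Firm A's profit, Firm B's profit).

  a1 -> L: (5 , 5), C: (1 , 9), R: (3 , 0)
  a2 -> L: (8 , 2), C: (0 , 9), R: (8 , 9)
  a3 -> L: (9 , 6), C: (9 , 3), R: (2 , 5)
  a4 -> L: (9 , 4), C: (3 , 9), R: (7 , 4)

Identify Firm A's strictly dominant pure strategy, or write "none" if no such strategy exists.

none

a1 fails to dominate a2 at L (5<8).
a2 fails to dominate a1 at C (0<1).
a3 fails to dominate a1 at R (2<3).
a4 fails to dominate a2 at R (7<8).
No single strategy dominates all the others.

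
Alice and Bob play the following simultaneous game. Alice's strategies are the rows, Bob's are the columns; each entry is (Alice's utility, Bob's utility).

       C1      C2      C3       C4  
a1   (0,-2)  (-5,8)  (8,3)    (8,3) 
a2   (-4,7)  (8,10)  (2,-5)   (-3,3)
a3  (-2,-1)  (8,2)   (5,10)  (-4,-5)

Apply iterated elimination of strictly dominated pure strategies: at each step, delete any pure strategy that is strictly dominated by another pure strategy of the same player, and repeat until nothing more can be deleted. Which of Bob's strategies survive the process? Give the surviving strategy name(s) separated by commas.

Bob's strategy C1 is strictly dominated by C2 (a1: 8>-2, a2: 10>7, a3: 2>-1) and is removed.
Column C4 is eliminated: C2 beats it against every remaining row (a1: 8>3, a2: 10>3, a3: 2>-5).
Among the remaining strategies, none is strictly dominated by another pure strategy of the same player, so the elimination stops.
Surviving strategies — Alice: {a1, a2, a3}; Bob: {C2, C3}.

C2, C3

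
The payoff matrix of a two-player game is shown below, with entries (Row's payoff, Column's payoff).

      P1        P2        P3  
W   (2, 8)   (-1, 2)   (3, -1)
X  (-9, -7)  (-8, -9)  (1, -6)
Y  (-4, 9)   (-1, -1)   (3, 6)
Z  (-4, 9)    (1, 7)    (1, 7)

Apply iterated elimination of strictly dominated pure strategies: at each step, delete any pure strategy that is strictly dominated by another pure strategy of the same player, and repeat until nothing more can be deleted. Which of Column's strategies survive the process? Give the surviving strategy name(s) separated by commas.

Row X is eliminated: W beats it against every remaining column (P1: 2>-9, P2: -1>-8, P3: 3>1).
Column P2 is eliminated: P1 beats it against every remaining row (W: 8>2, Y: 9>-1, Z: 9>7).
Row's strategy Z is strictly dominated by W (P1: 2>-4, P3: 3>1) and is removed.
Column P3 is eliminated: P1 beats it against every remaining row (W: 8>-1, Y: 9>6).
Row Y is eliminated: W beats it against every remaining column (P1: 2>-4).
Among the remaining strategies, none is strictly dominated by another pure strategy of the same player, so the elimination stops.
Surviving strategies — Row: {W}; Column: {P1}.

P1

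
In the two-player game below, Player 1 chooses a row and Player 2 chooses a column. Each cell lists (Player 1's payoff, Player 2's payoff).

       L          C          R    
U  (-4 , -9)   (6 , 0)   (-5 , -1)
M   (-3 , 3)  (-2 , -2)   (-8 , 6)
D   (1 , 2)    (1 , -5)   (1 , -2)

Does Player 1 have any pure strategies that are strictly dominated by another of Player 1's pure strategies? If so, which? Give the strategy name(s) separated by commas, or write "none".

M

Nothing dominates U: M at C (6>-2); D at C (6>1).
M is strictly dominated by D (L: 1>-3, C: 1>-2, R: 1>-8).
D: no other strategy beats it everywhere (U at L (1>-4); M at L (1>-3)).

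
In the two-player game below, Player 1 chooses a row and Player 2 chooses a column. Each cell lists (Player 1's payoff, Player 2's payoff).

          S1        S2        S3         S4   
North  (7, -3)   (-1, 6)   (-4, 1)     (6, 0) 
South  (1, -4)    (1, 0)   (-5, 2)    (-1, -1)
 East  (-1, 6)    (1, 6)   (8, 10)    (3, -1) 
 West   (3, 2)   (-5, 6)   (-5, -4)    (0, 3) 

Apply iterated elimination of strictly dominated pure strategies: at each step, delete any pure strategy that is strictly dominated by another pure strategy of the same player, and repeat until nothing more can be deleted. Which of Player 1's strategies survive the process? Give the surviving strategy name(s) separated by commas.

East

For Player 1, North strictly dominates West on the remaining columns (S1: 7>3, S2: -1>-5, S3: -4>-5, S4: 6>0); eliminate West.
Player 2's strategy S1 is strictly dominated by S3 (North: 1>-3, South: 2>-4, East: 10>6) and is removed.
For Player 2, S2 strictly dominates S4 on the remaining rows (North: 6>0, South: 0>-1, East: 6>-1); eliminate S4.
Row North is eliminated: East beats it against every remaining column (S2: 1>-1, S3: 8>-4).
Player 2's strategy S2 is strictly dominated by S3 (South: 2>0, East: 10>6) and is removed.
Player 1's strategy South is strictly dominated by East (S3: 8>-5) and is removed.
Among the remaining strategies, none is strictly dominated by another pure strategy of the same player, so the elimination stops.
Surviving strategies — Player 1: {East}; Player 2: {S3}.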